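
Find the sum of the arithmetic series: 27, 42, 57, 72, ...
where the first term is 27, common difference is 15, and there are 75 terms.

Sₙ = n/2 × (first + last)
Last term = a + (n-1)d = 27 + (75-1)×15 = 1137
S_75 = 75/2 × (27 + 1137)
S_75 = 75/2 × 1164 = 43650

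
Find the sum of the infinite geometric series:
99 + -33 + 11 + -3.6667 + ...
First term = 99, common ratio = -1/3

For |r| < 1, S = a / (1 - r)
S = 99 / (1 - (-1/3))
S = 99 / (4/3)
S = 297/4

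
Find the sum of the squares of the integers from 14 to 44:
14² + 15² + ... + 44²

Use ∑_{k=1}^{n} k² = n(n+1)(2n+1)/6, then subtract the first 13 terms.
∑_{k=1}^{44} k² = 44×45×89/6 = 29370
∑_{k=1}^{13} k² = 13×14×27/6 = 819
∑_{k=14}^{44} k² = 29370 - 819 = 28551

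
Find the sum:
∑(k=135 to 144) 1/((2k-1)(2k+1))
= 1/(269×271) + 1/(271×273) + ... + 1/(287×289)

Partial fractions: 1/((2k-1)(2k+1)) = (1/2)[1/(2k-1) - 1/(2k+1)]
The series telescopes:
= (1/2)[1/269 - 1/289]
= 10/77741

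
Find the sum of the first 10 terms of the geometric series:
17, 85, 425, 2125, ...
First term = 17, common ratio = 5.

Sₙ = a(1 - rⁿ) / (1 - r)
S_10 = 17(1 - 5^10) / (1 - 5)
S_10 = 17(1 - 9765625) / (-4)
S_10 = 41503902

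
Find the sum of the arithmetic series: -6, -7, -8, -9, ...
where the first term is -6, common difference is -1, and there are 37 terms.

Sₙ = n/2 × (first + last)
Last term = a + (n-1)d = -6 + (37-1)×(-1) = -42
S_37 = 37/2 × (-6 + (-42))
S_37 = 37/2 × (-48) = -888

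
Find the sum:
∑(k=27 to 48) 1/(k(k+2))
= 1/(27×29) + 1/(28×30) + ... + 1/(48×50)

Partial fractions: 1/(k(k+2)) = (1/2)[1/k - 1/(k+2)]
Telescoping leaves the first two and last two terms:
= (1/2)[1/27 + 1/28 - 1/49 - 1/50]
= 4279/264600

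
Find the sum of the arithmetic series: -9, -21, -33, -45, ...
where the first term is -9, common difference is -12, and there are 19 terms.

Sₙ = n/2 × (first + last)
Last term = a + (n-1)d = -9 + (19-1)×(-12) = -225
S_19 = 19/2 × (-9 + (-225))
S_19 = 19/2 × (-234) = -2223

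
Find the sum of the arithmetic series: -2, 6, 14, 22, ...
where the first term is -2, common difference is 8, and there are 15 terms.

Sₙ = n/2 × (first + last)
Last term = a + (n-1)d = -2 + (15-1)×8 = 110
S_15 = 15/2 × (-2 + 110)
S_15 = 15/2 × 108 = 810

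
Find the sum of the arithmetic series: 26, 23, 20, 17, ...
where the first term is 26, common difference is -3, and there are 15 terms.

Sₙ = n/2 × (first + last)
Last term = a + (n-1)d = 26 + (15-1)×(-3) = -16
S_15 = 15/2 × (26 + (-16))
S_15 = 15/2 × 10 = 75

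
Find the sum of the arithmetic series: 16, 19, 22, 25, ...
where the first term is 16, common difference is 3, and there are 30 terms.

Sₙ = n/2 × (first + last)
Last term = a + (n-1)d = 16 + (30-1)×3 = 103
S_30 = 30/2 × (16 + 103)
S_30 = 30/2 × 119 = 1785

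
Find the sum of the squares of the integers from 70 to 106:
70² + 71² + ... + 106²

Use ∑_{k=1}^{n} k² = n(n+1)(2n+1)/6, then subtract the first 69 terms.
∑_{k=1}^{106} k² = 106×107×213/6 = 402641
∑_{k=1}^{69} k² = 69×70×139/6 = 111895
∑_{k=70}^{106} k² = 402641 - 111895 = 290746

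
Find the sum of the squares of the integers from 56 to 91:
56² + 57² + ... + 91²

Use ∑_{k=1}^{n} k² = n(n+1)(2n+1)/6, then subtract the first 55 terms.
∑_{k=1}^{91} k² = 91×92×183/6 = 255346
∑_{k=1}^{55} k² = 55×56×111/6 = 56980
∑_{k=56}^{91} k² = 255346 - 56980 = 198366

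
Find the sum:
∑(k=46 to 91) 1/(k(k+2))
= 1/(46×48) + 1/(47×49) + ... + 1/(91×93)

Partial fractions: 1/(k(k+2)) = (1/2)[1/k - 1/(k+2)]
Telescoping leaves the first two and last two terms:
= (1/2)[1/46 + 1/47 - 1/92 - 1/93]
= 8603/804264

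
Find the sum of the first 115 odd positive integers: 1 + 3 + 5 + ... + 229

Sum of first n odd numbers = n²
= 115²
= 13225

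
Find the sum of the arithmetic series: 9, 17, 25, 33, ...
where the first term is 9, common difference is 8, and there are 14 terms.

Sₙ = n/2 × (first + last)
Last term = a + (n-1)d = 9 + (14-1)×8 = 113
S_14 = 14/2 × (9 + 113)
S_14 = 14/2 × 122 = 854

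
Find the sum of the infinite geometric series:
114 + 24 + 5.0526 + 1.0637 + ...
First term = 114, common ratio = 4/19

For |r| < 1, S = a / (1 - r)
S = 114 / (1 - (4/19))
S = 114 / (15/19)
S = 722/5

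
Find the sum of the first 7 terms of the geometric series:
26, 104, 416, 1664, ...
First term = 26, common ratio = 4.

Sₙ = a(1 - rⁿ) / (1 - r)
S_7 = 26(1 - 4^7) / (1 - 4)
S_7 = 26(1 - 16384) / (-3)
S_7 = 141986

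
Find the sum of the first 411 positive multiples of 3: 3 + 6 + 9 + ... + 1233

Factor out 3: = 3(1 + 2 + ... + 411) = 3 × n(n+1)/2
= 3 × 411×412/2
= 3 × 84666
= 253998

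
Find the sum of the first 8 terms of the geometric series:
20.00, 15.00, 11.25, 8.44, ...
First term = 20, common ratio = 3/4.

Sₙ = a(1 - rⁿ) / (1 - r)
S_8 = 20(1 - (3/4)^8) / (1 - (3/4))
S_8 = 20(1 - (6561/65536)) / (1/4)
S_8 = 294875/4096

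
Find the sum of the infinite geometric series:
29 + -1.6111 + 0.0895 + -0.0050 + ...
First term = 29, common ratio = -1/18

For |r| < 1, S = a / (1 - r)
S = 29 / (1 - (-1/18))
S = 29 / (19/18)
S = 522/19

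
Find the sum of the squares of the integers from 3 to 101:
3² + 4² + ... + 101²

Use ∑_{k=1}^{n} k² = n(n+1)(2n+1)/6, then subtract the first 2 terms.
∑_{k=1}^{101} k² = 101×102×203/6 = 348551
∑_{k=1}^{2} k² = 2×3×5/6 = 5
∑_{k=3}^{101} k² = 348551 - 5 = 348546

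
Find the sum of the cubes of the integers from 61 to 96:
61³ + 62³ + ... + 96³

Use ∑_{k=1}^{n} k³ = [n(n+1)/2]², then subtract the first 60 terms.
∑_{k=1}^{96} k³ = [96×97/2]² = 4656² = 21678336
∑_{k=1}^{60} k³ = [60×61/2]² = 1830² = 3348900
∑_{k=61}^{96} k³ = 21678336 - 3348900 = 18329436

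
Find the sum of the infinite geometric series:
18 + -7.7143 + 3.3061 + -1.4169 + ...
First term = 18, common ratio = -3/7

For |r| < 1, S = a / (1 - r)
S = 18 / (1 - (-3/7))
S = 18 / (10/7)
S = 63/5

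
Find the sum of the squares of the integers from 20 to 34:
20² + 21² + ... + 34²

Use ∑_{k=1}^{n} k² = n(n+1)(2n+1)/6, then subtract the first 19 terms.
∑_{k=1}^{34} k² = 34×35×69/6 = 13685
∑_{k=1}^{19} k² = 19×20×39/6 = 2470
∑_{k=20}^{34} k² = 13685 - 2470 = 11215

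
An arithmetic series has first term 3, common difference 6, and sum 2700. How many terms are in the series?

Using S = n/2 × [2a + (n-1)d]
2700 = n/2 × [2(3) + (n-1)(6)]
2700 = n/2 × [6 + 6n - 6]
5400 = n × [0 + 6n]
6n² + (0)n - 5400 = 0
Discriminant: Δ = (0)² - 4(6)(-5400) = 0 + 129600 = 129600
√Δ = 360
n = [-(0) + √Δ] / (2·6) = (0 + 360) / 12 = 360 / 12 = 30
(The negative root is discarded since n must be a positive integer.)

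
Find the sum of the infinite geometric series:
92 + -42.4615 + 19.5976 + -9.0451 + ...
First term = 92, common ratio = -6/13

For |r| < 1, S = a / (1 - r)
S = 92 / (1 - (-6/13))
S = 92 / (19/13)
S = 1196/19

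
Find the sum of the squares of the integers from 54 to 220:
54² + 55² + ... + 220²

Use ∑_{k=1}^{n} k² = n(n+1)(2n+1)/6, then subtract the first 53 terms.
∑_{k=1}^{220} k² = 220×221×441/6 = 3573570
∑_{k=1}^{53} k² = 53×54×107/6 = 51039
∑_{k=54}^{220} k² = 3573570 - 51039 = 3522531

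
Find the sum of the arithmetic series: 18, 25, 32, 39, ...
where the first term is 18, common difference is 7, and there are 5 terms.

Sₙ = n/2 × (first + last)
Last term = a + (n-1)d = 18 + (5-1)×7 = 46
S_5 = 5/2 × (18 + 46)
S_5 = 5/2 × 64 = 160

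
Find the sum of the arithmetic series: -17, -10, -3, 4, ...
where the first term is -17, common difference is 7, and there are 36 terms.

Sₙ = n/2 × (first + last)
Last term = a + (n-1)d = -17 + (36-1)×7 = 228
S_36 = 36/2 × (-17 + 228)
S_36 = 36/2 × 211 = 3798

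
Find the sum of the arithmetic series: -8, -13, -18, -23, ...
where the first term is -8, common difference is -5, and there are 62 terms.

Sₙ = n/2 × (first + last)
Last term = a + (n-1)d = -8 + (62-1)×(-5) = -313
S_62 = 62/2 × (-8 + (-313))
S_62 = 62/2 × (-321) = -9951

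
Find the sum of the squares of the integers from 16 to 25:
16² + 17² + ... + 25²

Use ∑_{k=1}^{n} k² = n(n+1)(2n+1)/6, then subtract the first 15 terms.
∑_{k=1}^{25} k² = 25×26×51/6 = 5525
∑_{k=1}^{15} k² = 15×16×31/6 = 1240
∑_{k=16}^{25} k² = 5525 - 1240 = 4285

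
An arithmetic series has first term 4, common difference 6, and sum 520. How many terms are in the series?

Using S = n/2 × [2a + (n-1)d]
520 = n/2 × [2(4) + (n-1)(6)]
520 = n/2 × [8 + 6n - 6]
1040 = n × [2 + 6n]
6n² + (2)n - 1040 = 0
Discriminant: Δ = (2)² - 4(6)(-1040) = 4 + 24960 = 24964
√Δ = 158
n = [-(2) + √Δ] / (2·6) = (-2 + 158) / 12 = 156 / 12 = 13
(The negative root is discarded since n must be a positive integer.)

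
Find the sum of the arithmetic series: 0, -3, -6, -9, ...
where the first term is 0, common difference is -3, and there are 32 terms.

Sₙ = n/2 × (first + last)
Last term = a + (n-1)d = 0 + (32-1)×(-3) = -93
S_32 = 32/2 × (0 + (-93))
S_32 = 32/2 × (-93) = -1488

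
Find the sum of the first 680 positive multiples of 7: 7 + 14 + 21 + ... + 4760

Factor out 7: = 7(1 + 2 + ... + 680) = 7 × n(n+1)/2
= 7 × 680×681/2
= 7 × 231540
= 1620780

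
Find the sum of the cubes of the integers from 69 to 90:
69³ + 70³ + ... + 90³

Use ∑_{k=1}^{n} k³ = [n(n+1)/2]², then subtract the first 68 terms.
∑_{k=1}^{90} k³ = [90×91/2]² = 4095² = 16769025
∑_{k=1}^{68} k³ = [68×69/2]² = 2346² = 5503716
∑_{k=69}^{90} k³ = 16769025 - 5503716 = 11265309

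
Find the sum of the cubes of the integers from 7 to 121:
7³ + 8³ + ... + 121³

Use ∑_{k=1}^{n} k³ = [n(n+1)/2]², then subtract the first 6 terms.
∑_{k=1}^{121} k³ = [121×122/2]² = 7381² = 54479161
∑_{k=1}^{6} k³ = [6×7/2]² = 21² = 441
∑_{k=7}^{121} k³ = 54479161 - 441 = 54478720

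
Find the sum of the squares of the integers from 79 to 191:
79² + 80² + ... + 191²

Use ∑_{k=1}^{n} k² = n(n+1)(2n+1)/6, then subtract the first 78 terms.
∑_{k=1}^{191} k² = 191×192×383/6 = 2340896
∑_{k=1}^{78} k² = 78×79×157/6 = 161239
∑_{k=79}^{191} k² = 2340896 - 161239 = 2179657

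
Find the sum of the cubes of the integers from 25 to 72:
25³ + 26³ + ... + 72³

Use ∑_{k=1}^{n} k³ = [n(n+1)/2]², then subtract the first 24 terms.
∑_{k=1}^{72} k³ = [72×73/2]² = 2628² = 6906384
∑_{k=1}^{24} k³ = [24×25/2]² = 300² = 90000
∑_{k=25}^{72} k³ = 6906384 - 90000 = 6816384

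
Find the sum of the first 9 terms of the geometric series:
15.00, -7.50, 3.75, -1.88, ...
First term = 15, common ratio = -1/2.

Sₙ = a(1 - rⁿ) / (1 - r)
S_9 = 15(1 - (-1/2)^9) / (1 - (-1/2))
S_9 = 15(1 - (-1/512)) / (3/2)
S_9 = 2565/256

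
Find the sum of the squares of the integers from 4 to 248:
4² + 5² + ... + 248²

Use ∑_{k=1}^{n} k² = n(n+1)(2n+1)/6, then subtract the first 3 terms.
∑_{k=1}^{248} k² = 248×249×497/6 = 5115124
∑_{k=1}^{3} k² = 3×4×7/6 = 14
∑_{k=4}^{248} k² = 5115124 - 14 = 5115110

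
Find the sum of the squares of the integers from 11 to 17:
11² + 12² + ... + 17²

Use ∑_{k=1}^{n} k² = n(n+1)(2n+1)/6, then subtract the first 10 terms.
∑_{k=1}^{17} k² = 17×18×35/6 = 1785
∑_{k=1}^{10} k² = 10×11×21/6 = 385
∑_{k=11}^{17} k² = 1785 - 385 = 1400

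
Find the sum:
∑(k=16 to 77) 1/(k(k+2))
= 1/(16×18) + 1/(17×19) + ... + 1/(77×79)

Partial fractions: 1/(k(k+2)) = (1/2)[1/k - 1/(k+2)]
Telescoping leaves the first two and last two terms:
= (1/2)[1/16 + 1/17 - 1/78 - 1/79]
= 80321/1676064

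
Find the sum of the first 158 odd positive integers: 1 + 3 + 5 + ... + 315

Sum of first n odd numbers = n²
= 158²
= 24964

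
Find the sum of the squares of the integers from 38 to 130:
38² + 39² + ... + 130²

Use ∑_{k=1}^{n} k² = n(n+1)(2n+1)/6, then subtract the first 37 terms.
∑_{k=1}^{130} k² = 130×131×261/6 = 740805
∑_{k=1}^{37} k² = 37×38×75/6 = 17575
∑_{k=38}^{130} k² = 740805 - 17575 = 723230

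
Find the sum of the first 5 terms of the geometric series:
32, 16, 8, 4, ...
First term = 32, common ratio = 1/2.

Sₙ = a(1 - rⁿ) / (1 - r)
S_5 = 32(1 - (1/2)^5) / (1 - (1/2))
S_5 = 32(1 - (1/32)) / (1/2)
S_5 = 62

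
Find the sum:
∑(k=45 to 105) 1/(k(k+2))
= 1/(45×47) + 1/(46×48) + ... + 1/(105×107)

Partial fractions: 1/(k(k+2)) = (1/2)[1/k - 1/(k+2)]
Telescoping leaves the first two and last two terms:
= (1/2)[1/45 + 1/46 - 1/106 - 1/107]
= 147803/11738970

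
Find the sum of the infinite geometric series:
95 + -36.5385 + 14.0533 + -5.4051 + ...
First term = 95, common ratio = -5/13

For |r| < 1, S = a / (1 - r)
S = 95 / (1 - (-5/13))
S = 95 / (18/13)
S = 1235/18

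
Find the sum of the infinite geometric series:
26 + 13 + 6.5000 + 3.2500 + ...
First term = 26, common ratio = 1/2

For |r| < 1, S = a / (1 - r)
S = 26 / (1 - (1/2))
S = 26 / (1/2)
S = 52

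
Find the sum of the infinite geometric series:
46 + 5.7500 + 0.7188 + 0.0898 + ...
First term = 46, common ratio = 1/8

For |r| < 1, S = a / (1 - r)
S = 46 / (1 - (1/8))
S = 46 / (7/8)
S = 368/7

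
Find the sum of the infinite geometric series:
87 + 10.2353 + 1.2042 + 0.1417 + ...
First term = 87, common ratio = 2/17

For |r| < 1, S = a / (1 - r)
S = 87 / (1 - (2/17))
S = 87 / (15/17)
S = 493/5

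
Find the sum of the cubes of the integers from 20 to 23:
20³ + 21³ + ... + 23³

Use ∑_{k=1}^{n} k³ = [n(n+1)/2]², then subtract the first 19 terms.
∑_{k=1}^{23} k³ = [23×24/2]² = 276² = 76176
∑_{k=1}^{19} k³ = [19×20/2]² = 190² = 36100
∑_{k=20}^{23} k³ = 76176 - 36100 = 40076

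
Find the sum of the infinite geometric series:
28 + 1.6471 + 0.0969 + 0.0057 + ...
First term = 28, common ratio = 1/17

For |r| < 1, S = a / (1 - r)
S = 28 / (1 - (1/17))
S = 28 / (16/17)
S = 119/4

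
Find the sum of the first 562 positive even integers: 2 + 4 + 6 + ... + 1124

Sum of first n even numbers = n(n+1)
= 562×563
= 316406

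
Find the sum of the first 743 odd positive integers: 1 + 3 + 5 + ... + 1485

Sum of first n odd numbers = n²
= 743²
= 552049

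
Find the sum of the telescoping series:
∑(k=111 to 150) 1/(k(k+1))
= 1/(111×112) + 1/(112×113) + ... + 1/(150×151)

Partial fractions: 1/(k(k+1)) = 1/k - 1/(k+1)
The series telescopes:
= (1/111 - 1/112) + (1/112 - 1/113) + ... + (1/150 - 1/151)
= 1/111 - 1/151
= 40/16761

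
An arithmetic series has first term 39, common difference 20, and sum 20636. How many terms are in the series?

Using S = n/2 × [2a + (n-1)d]
20636 = n/2 × [2(39) + (n-1)(20)]
20636 = n/2 × [78 + 20n - 20]
41272 = n × [58 + 20n]
20n² + (58)n - 41272 = 0
Discriminant: Δ = (58)² - 4(20)(-41272) = 3364 + 3301760 = 3305124
√Δ = 1818
n = [-(58) + √Δ] / (2·20) = (-58 + 1818) / 40 = 1760 / 40 = 44
(The negative root is discarded since n must be a positive integer.)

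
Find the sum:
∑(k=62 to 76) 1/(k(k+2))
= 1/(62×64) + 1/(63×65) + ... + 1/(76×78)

Partial fractions: 1/(k(k+2)) = (1/2)[1/k - 1/(k+2)]
Telescoping leaves the first two and last two terms:
= (1/2)[1/62 + 1/63 - 1/77 - 1/78]
= 865/279279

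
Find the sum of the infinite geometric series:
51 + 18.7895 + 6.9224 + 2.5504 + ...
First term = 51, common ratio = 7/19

For |r| < 1, S = a / (1 - r)
S = 51 / (1 - (7/19))
S = 51 / (12/19)
S = 323/4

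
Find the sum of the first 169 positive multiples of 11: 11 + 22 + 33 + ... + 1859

Factor out 11: = 11(1 + 2 + ... + 169) = 11 × n(n+1)/2
= 11 × 169×170/2
= 11 × 14365
= 158015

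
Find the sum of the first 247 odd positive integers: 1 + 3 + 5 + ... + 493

Sum of first n odd numbers = n²
= 247²
= 61009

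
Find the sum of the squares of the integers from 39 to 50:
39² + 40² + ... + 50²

Use ∑_{k=1}^{n} k² = n(n+1)(2n+1)/6, then subtract the first 38 terms.
∑_{k=1}^{50} k² = 50×51×101/6 = 42925
∑_{k=1}^{38} k² = 38×39×77/6 = 19019
∑_{k=39}^{50} k² = 42925 - 19019 = 23906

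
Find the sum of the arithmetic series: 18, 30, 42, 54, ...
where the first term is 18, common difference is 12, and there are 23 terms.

Sₙ = n/2 × (first + last)
Last term = a + (n-1)d = 18 + (23-1)×12 = 282
S_23 = 23/2 × (18 + 282)
S_23 = 23/2 × 300 = 3450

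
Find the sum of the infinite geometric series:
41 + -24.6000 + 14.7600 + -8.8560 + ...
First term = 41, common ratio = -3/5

For |r| < 1, S = a / (1 - r)
S = 41 / (1 - (-3/5))
S = 41 / (8/5)
S = 205/8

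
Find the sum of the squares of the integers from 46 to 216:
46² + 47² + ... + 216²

Use ∑_{k=1}^{n} k² = n(n+1)(2n+1)/6, then subtract the first 45 terms.
∑_{k=1}^{216} k² = 216×217×433/6 = 3382596
∑_{k=1}^{45} k² = 45×46×91/6 = 31395
∑_{k=46}^{216} k² = 3382596 - 31395 = 3351201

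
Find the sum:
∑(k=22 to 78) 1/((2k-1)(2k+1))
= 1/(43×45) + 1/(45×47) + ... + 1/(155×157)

Partial fractions: 1/((2k-1)(2k+1)) = (1/2)[1/(2k-1) - 1/(2k+1)]
The series telescopes:
= (1/2)[1/43 - 1/157]
= 57/6751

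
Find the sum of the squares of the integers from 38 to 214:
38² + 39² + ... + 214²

Use ∑_{k=1}^{n} k² = n(n+1)(2n+1)/6, then subtract the first 37 terms.
∑_{k=1}^{214} k² = 214×215×429/6 = 3289715
∑_{k=1}^{37} k² = 37×38×75/6 = 17575
∑_{k=38}^{214} k² = 3289715 - 17575 = 3272140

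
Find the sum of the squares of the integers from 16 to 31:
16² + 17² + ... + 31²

Use ∑_{k=1}^{n} k² = n(n+1)(2n+1)/6, then subtract the first 15 terms.
∑_{k=1}^{31} k² = 31×32×63/6 = 10416
∑_{k=1}^{15} k² = 15×16×31/6 = 1240
∑_{k=16}^{31} k² = 10416 - 1240 = 9176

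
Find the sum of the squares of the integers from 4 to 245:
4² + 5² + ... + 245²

Use ∑_{k=1}^{n} k² = n(n+1)(2n+1)/6, then subtract the first 3 terms.
∑_{k=1}^{245} k² = 245×246×491/6 = 4932095
∑_{k=1}^{3} k² = 3×4×7/6 = 14
∑_{k=4}^{245} k² = 4932095 - 14 = 4932081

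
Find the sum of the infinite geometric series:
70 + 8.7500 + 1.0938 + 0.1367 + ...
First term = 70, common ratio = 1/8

For |r| < 1, S = a / (1 - r)
S = 70 / (1 - (1/8))
S = 70 / (7/8)
S = 80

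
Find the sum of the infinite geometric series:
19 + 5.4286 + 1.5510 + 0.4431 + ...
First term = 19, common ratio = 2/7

For |r| < 1, S = a / (1 - r)
S = 19 / (1 - (2/7))
S = 19 / (5/7)
S = 133/5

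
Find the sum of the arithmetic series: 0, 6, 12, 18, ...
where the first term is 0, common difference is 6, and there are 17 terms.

Sₙ = n/2 × (first + last)
Last term = a + (n-1)d = 0 + (17-1)×6 = 96
S_17 = 17/2 × (0 + 96)
S_17 = 17/2 × 96 = 816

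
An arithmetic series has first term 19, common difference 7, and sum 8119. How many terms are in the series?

Using S = n/2 × [2a + (n-1)d]
8119 = n/2 × [2(19) + (n-1)(7)]
8119 = n/2 × [38 + 7n - 7]
16238 = n × [31 + 7n]
7n² + (31)n - 16238 = 0
Discriminant: Δ = (31)² - 4(7)(-16238) = 961 + 454664 = 455625
√Δ = 675
n = [-(31) + √Δ] / (2·7) = (-31 + 675) / 14 = 644 / 14 = 46
(The negative root is discarded since n must be a positive integer.)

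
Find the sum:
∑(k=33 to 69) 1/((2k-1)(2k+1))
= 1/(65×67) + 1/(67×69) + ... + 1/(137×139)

Partial fractions: 1/((2k-1)(2k+1)) = (1/2)[1/(2k-1) - 1/(2k+1)]
The series telescopes:
= (1/2)[1/65 - 1/139]
= 37/9035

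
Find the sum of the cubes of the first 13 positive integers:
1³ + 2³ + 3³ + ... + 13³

Formula: ∑k³ = [n(n+1)/2]²
= [13×14/2]²
= 91²
= 8281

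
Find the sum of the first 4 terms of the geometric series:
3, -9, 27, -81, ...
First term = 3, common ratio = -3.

Sₙ = a(1 - rⁿ) / (1 - r)
S_4 = 3(1 - (-3)^4) / (1 - (-3))
S_4 = 3(1 - 81) / (4)
S_4 = -60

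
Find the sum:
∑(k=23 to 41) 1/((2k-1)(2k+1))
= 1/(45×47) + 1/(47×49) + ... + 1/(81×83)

Partial fractions: 1/((2k-1)(2k+1)) = (1/2)[1/(2k-1) - 1/(2k+1)]
The series telescopes:
= (1/2)[1/45 - 1/83]
= 19/3735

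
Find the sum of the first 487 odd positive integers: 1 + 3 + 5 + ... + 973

Sum of first n odd numbers = n²
= 487²
= 237169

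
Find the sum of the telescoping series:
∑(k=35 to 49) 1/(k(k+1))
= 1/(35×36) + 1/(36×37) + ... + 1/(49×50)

Partial fractions: 1/(k(k+1)) = 1/k - 1/(k+1)
The series telescopes:
= (1/35 - 1/36) + (1/36 - 1/37) + ... + (1/49 - 1/50)
= 1/35 - 1/50
= 3/350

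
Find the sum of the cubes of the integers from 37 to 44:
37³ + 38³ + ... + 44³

Use ∑_{k=1}^{n} k³ = [n(n+1)/2]², then subtract the first 36 terms.
∑_{k=1}^{44} k³ = [44×45/2]² = 990² = 980100
∑_{k=1}^{36} k³ = [36×37/2]² = 666² = 443556
∑_{k=37}^{44} k³ = 980100 - 443556 = 536544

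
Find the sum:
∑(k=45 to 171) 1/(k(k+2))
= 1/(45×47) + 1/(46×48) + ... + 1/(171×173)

Partial fractions: 1/(k(k+2)) = (1/2)[1/k - 1/(k+2)]
Telescoping leaves the first two and last two terms:
= (1/2)[1/45 + 1/46 - 1/172 - 1/173]
= 996823/61594920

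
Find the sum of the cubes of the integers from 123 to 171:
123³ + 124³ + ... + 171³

Use ∑_{k=1}^{n} k³ = [n(n+1)/2]², then subtract the first 122 terms.
∑_{k=1}^{171} k³ = [171×172/2]² = 14706² = 216266436
∑_{k=1}^{122} k³ = [122×123/2]² = 7503² = 56295009
∑_{k=123}^{171} k³ = 216266436 - 56295009 = 159971427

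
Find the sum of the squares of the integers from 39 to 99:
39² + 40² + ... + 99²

Use ∑_{k=1}^{n} k² = n(n+1)(2n+1)/6, then subtract the first 38 terms.
∑_{k=1}^{99} k² = 99×100×199/6 = 328350
∑_{k=1}^{38} k² = 38×39×77/6 = 19019
∑_{k=39}^{99} k² = 328350 - 19019 = 309331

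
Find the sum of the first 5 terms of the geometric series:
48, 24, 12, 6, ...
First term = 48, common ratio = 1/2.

Sₙ = a(1 - rⁿ) / (1 - r)
S_5 = 48(1 - (1/2)^5) / (1 - (1/2))
S_5 = 48(1 - (1/32)) / (1/2)
S_5 = 93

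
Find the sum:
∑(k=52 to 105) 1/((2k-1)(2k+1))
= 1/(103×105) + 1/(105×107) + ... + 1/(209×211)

Partial fractions: 1/((2k-1)(2k+1)) = (1/2)[1/(2k-1) - 1/(2k+1)]
The series telescopes:
= (1/2)[1/103 - 1/211]
= 54/21733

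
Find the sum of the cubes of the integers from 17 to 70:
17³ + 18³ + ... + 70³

Use ∑_{k=1}^{n} k³ = [n(n+1)/2]², then subtract the first 16 terms.
∑_{k=1}^{70} k³ = [70×71/2]² = 2485² = 6175225
∑_{k=1}^{16} k³ = [16×17/2]² = 136² = 18496
∑_{k=17}^{70} k³ = 6175225 - 18496 = 6156729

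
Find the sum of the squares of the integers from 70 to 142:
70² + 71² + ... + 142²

Use ∑_{k=1}^{n} k² = n(n+1)(2n+1)/6, then subtract the first 69 terms.
∑_{k=1}^{142} k² = 142×143×285/6 = 964535
∑_{k=1}^{69} k² = 69×70×139/6 = 111895
∑_{k=70}^{142} k² = 964535 - 111895 = 852640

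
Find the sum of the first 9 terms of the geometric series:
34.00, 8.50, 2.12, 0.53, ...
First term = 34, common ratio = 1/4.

Sₙ = a(1 - rⁿ) / (1 - r)
S_9 = 34(1 - (1/4)^9) / (1 - (1/4))
S_9 = 34(1 - (1/262144)) / (3/4)
S_9 = 1485477/32768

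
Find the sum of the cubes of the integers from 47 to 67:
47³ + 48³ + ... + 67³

Use ∑_{k=1}^{n} k³ = [n(n+1)/2]², then subtract the first 46 terms.
∑_{k=1}^{67} k³ = [67×68/2]² = 2278² = 5189284
∑_{k=1}^{46} k³ = [46×47/2]² = 1081² = 1168561
∑_{k=47}^{67} k³ = 5189284 - 1168561 = 4020723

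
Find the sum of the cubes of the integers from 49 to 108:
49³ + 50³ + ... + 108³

Use ∑_{k=1}^{n} k³ = [n(n+1)/2]², then subtract the first 48 terms.
∑_{k=1}^{108} k³ = [108×109/2]² = 5886² = 34644996
∑_{k=1}^{48} k³ = [48×49/2]² = 1176² = 1382976
∑_{k=49}^{108} k³ = 34644996 - 1382976 = 33262020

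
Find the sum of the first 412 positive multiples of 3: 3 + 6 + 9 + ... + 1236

Factor out 3: = 3(1 + 2 + ... + 412) = 3 × n(n+1)/2
= 3 × 412×413/2
= 3 × 85078
= 255234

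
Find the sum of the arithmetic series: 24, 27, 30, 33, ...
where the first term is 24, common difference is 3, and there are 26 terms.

Sₙ = n/2 × (first + last)
Last term = a + (n-1)d = 24 + (26-1)×3 = 99
S_26 = 26/2 × (24 + 99)
S_26 = 26/2 × 123 = 1599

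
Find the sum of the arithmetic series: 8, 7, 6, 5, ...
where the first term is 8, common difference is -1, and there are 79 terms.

Sₙ = n/2 × (first + last)
Last term = a + (n-1)d = 8 + (79-1)×(-1) = -70
S_79 = 79/2 × (8 + (-70))
S_79 = 79/2 × (-62) = -2449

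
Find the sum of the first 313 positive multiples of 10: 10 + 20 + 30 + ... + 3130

Factor out 10: = 10(1 + 2 + ... + 313) = 10 × n(n+1)/2
= 10 × 313×314/2
= 10 × 49141
= 491410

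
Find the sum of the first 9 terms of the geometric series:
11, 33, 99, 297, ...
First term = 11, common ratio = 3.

Sₙ = a(1 - rⁿ) / (1 - r)
S_9 = 11(1 - 3^9) / (1 - 3)
S_9 = 11(1 - 19683) / (-2)
S_9 = 108251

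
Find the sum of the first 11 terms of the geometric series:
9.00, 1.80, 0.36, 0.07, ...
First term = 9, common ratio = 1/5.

Sₙ = a(1 - rⁿ) / (1 - r)
S_11 = 9(1 - (1/5)^11) / (1 - (1/5))
S_11 = 9(1 - (1/48828125)) / (4/5)
S_11 = 109863279/9765625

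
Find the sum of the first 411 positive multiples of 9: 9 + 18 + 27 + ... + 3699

Factor out 9: = 9(1 + 2 + ... + 411) = 9 × n(n+1)/2
= 9 × 411×412/2
= 9 × 84666
= 761994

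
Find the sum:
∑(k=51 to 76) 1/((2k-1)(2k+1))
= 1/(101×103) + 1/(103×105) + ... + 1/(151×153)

Partial fractions: 1/((2k-1)(2k+1)) = (1/2)[1/(2k-1) - 1/(2k+1)]
The series telescopes:
= (1/2)[1/101 - 1/153]
= 26/15453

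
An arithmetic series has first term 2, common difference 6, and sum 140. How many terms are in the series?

Using S = n/2 × [2a + (n-1)d]
140 = n/2 × [2(2) + (n-1)(6)]
140 = n/2 × [4 + 6n - 6]
280 = n × [-2 + 6n]
6n² + (-2)n - 280 = 0
Discriminant: Δ = (-2)² - 4(6)(-280) = 4 + 6720 = 6724
√Δ = 82
n = [-(-2) + √Δ] / (2·6) = (2 + 82) / 12 = 84 / 12 = 7
(The negative root is discarded since n must be a positive integer.)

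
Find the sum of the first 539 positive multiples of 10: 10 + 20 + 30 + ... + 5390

Factor out 10: = 10(1 + 2 + ... + 539) = 10 × n(n+1)/2
= 10 × 539×540/2
= 10 × 145530
= 1455300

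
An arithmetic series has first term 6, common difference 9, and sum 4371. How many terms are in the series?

Using S = n/2 × [2a + (n-1)d]
4371 = n/2 × [2(6) + (n-1)(9)]
4371 = n/2 × [12 + 9n - 9]
8742 = n × [3 + 9n]
9n² + (3)n - 8742 = 0
Discriminant: Δ = (3)² - 4(9)(-8742) = 9 + 314712 = 314721
√Δ = 561
n = [-(3) + √Δ] / (2·9) = (-3 + 561) / 18 = 558 / 18 = 31
(The negative root is discarded since n must be a positive integer.)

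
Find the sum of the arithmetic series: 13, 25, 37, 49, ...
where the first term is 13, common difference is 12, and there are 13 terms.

Sₙ = n/2 × (first + last)
Last term = a + (n-1)d = 13 + (13-1)×12 = 157
S_13 = 13/2 × (13 + 157)
S_13 = 13/2 × 170 = 1105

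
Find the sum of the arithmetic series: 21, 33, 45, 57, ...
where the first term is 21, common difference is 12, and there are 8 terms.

Sₙ = n/2 × (first + last)
Last term = a + (n-1)d = 21 + (8-1)×12 = 105
S_8 = 8/2 × (21 + 105)
S_8 = 8/2 × 126 = 504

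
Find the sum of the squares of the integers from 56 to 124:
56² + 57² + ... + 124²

Use ∑_{k=1}^{n} k² = n(n+1)(2n+1)/6, then subtract the first 55 terms.
∑_{k=1}^{124} k² = 124×125×249/6 = 643250
∑_{k=1}^{55} k² = 55×56×111/6 = 56980
∑_{k=56}^{124} k² = 643250 - 56980 = 586270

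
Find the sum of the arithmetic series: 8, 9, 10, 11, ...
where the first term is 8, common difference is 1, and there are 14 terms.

Sₙ = n/2 × (first + last)
Last term = a + (n-1)d = 8 + (14-1)×1 = 21
S_14 = 14/2 × (8 + 21)
S_14 = 14/2 × 29 = 203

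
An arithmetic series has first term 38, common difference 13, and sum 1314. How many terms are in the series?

Using S = n/2 × [2a + (n-1)d]
1314 = n/2 × [2(38) + (n-1)(13)]
1314 = n/2 × [76 + 13n - 13]
2628 = n × [63 + 13n]
13n² + (63)n - 2628 = 0
Discriminant: Δ = (63)² - 4(13)(-2628) = 3969 + 136656 = 140625
√Δ = 375
n = [-(63) + √Δ] / (2·13) = (-63 + 375) / 26 = 312 / 26 = 12
(The negative root is discarded since n must be a positive integer.)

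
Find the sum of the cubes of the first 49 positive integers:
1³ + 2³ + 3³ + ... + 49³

Formula: ∑k³ = [n(n+1)/2]²
= [49×50/2]²
= 1225²
= 1500625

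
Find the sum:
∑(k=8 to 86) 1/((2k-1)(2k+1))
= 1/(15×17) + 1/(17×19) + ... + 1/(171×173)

Partial fractions: 1/((2k-1)(2k+1)) = (1/2)[1/(2k-1) - 1/(2k+1)]
The series telescopes:
= (1/2)[1/15 - 1/173]
= 79/2595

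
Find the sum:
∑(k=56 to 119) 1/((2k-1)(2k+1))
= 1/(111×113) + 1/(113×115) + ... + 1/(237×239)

Partial fractions: 1/((2k-1)(2k+1)) = (1/2)[1/(2k-1) - 1/(2k+1)]
The series telescopes:
= (1/2)[1/111 - 1/239]
= 64/26529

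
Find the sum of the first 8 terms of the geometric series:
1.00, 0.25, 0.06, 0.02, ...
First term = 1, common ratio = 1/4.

Sₙ = a(1 - rⁿ) / (1 - r)
S_8 = 1(1 - (1/4)^8) / (1 - (1/4))
S_8 = 1(1 - (1/65536)) / (3/4)
S_8 = 21845/16384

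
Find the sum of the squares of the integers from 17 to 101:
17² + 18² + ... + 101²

Use ∑_{k=1}^{n} k² = n(n+1)(2n+1)/6, then subtract the first 16 terms.
∑_{k=1}^{101} k² = 101×102×203/6 = 348551
∑_{k=1}^{16} k² = 16×17×33/6 = 1496
∑_{k=17}^{101} k² = 348551 - 1496 = 347055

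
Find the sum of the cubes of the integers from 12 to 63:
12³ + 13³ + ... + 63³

Use ∑_{k=1}^{n} k³ = [n(n+1)/2]², then subtract the first 11 terms.
∑_{k=1}^{63} k³ = [63×64/2]² = 2016² = 4064256
∑_{k=1}^{11} k³ = [11×12/2]² = 66² = 4356
∑_{k=12}^{63} k³ = 4064256 - 4356 = 4059900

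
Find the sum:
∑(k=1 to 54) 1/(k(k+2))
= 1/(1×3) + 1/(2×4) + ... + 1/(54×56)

Partial fractions: 1/(k(k+2)) = (1/2)[1/k - 1/(k+2)]
Telescoping leaves the first two and last two terms:
= (1/2)[1/1 + 1/2 - 1/55 - 1/56]
= 4509/6160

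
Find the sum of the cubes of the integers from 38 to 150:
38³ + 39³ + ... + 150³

Use ∑_{k=1}^{n} k³ = [n(n+1)/2]², then subtract the first 37 terms.
∑_{k=1}^{150} k³ = [150×151/2]² = 11325² = 128255625
∑_{k=1}^{37} k³ = [37×38/2]² = 703² = 494209
∑_{k=38}^{150} k³ = 128255625 - 494209 = 127761416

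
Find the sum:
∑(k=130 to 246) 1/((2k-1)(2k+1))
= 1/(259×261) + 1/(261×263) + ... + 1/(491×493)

Partial fractions: 1/((2k-1)(2k+1)) = (1/2)[1/(2k-1) - 1/(2k+1)]
The series telescopes:
= (1/2)[1/259 - 1/493]
= 117/127687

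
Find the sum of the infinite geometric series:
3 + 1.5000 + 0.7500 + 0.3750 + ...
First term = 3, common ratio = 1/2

For |r| < 1, S = a / (1 - r)
S = 3 / (1 - (1/2))
S = 3 / (1/2)
S = 6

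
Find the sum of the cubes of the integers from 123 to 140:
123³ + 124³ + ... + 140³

Use ∑_{k=1}^{n} k³ = [n(n+1)/2]², then subtract the first 122 terms.
∑_{k=1}^{140} k³ = [140×141/2]² = 9870² = 97416900
∑_{k=1}^{122} k³ = [122×123/2]² = 7503² = 56295009
∑_{k=123}^{140} k³ = 97416900 - 56295009 = 41121891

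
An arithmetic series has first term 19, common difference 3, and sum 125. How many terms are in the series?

Using S = n/2 × [2a + (n-1)d]
125 = n/2 × [2(19) + (n-1)(3)]
125 = n/2 × [38 + 3n - 3]
250 = n × [35 + 3n]
3n² + (35)n - 250 = 0
Discriminant: Δ = (35)² - 4(3)(-250) = 1225 + 3000 = 4225
√Δ = 65
n = [-(35) + √Δ] / (2·3) = (-35 + 65) / 6 = 30 / 6 = 5
(The negative root is discarded since n must be a positive integer.)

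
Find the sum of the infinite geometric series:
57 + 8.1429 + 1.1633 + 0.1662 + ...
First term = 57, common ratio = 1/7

For |r| < 1, S = a / (1 - r)
S = 57 / (1 - (1/7))
S = 57 / (6/7)
S = 133/2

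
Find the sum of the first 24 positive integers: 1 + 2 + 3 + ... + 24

Formula: ∑k = n(n+1)/2
= 24×25/2
= 600/2
= 300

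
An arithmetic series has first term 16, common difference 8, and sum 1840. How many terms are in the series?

Using S = n/2 × [2a + (n-1)d]
1840 = n/2 × [2(16) + (n-1)(8)]
1840 = n/2 × [32 + 8n - 8]
3680 = n × [24 + 8n]
8n² + (24)n - 3680 = 0
Discriminant: Δ = (24)² - 4(8)(-3680) = 576 + 117760 = 118336
√Δ = 344
n = [-(24) + √Δ] / (2·8) = (-24 + 344) / 16 = 320 / 16 = 20
(The negative root is discarded since n must be a positive integer.)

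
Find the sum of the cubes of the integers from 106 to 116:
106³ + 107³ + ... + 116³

Use ∑_{k=1}^{n} k³ = [n(n+1)/2]², then subtract the first 105 terms.
∑_{k=1}^{116} k³ = [116×117/2]² = 6786² = 46049796
∑_{k=1}^{105} k³ = [105×106/2]² = 5565² = 30969225
∑_{k=106}^{116} k³ = 46049796 - 30969225 = 15080571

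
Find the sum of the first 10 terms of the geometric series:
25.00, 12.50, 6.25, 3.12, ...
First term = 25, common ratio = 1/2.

Sₙ = a(1 - rⁿ) / (1 - r)
S_10 = 25(1 - (1/2)^10) / (1 - (1/2))
S_10 = 25(1 - (1/1024)) / (1/2)
S_10 = 25575/512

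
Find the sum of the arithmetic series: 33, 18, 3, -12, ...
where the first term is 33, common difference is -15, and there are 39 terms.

Sₙ = n/2 × (first + last)
Last term = a + (n-1)d = 33 + (39-1)×(-15) = -537
S_39 = 39/2 × (33 + (-537))
S_39 = 39/2 × (-504) = -9828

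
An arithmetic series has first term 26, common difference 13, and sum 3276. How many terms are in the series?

Using S = n/2 × [2a + (n-1)d]
3276 = n/2 × [2(26) + (n-1)(13)]
3276 = n/2 × [52 + 13n - 13]
6552 = n × [39 + 13n]
13n² + (39)n - 6552 = 0
Discriminant: Δ = (39)² - 4(13)(-6552) = 1521 + 340704 = 342225
√Δ = 585
n = [-(39) + √Δ] / (2·13) = (-39 + 585) / 26 = 546 / 26 = 21
(The negative root is discarded since n must be a positive integer.)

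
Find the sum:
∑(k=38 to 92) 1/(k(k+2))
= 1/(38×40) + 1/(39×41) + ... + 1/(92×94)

Partial fractions: 1/(k(k+2)) = (1/2)[1/k - 1/(k+2)]
Telescoping leaves the first two and last two terms:
= (1/2)[1/38 + 1/39 - 1/93 - 1/94]
= 5500/359879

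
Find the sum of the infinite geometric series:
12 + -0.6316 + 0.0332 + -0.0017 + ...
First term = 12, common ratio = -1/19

For |r| < 1, S = a / (1 - r)
S = 12 / (1 - (-1/19))
S = 12 / (20/19)
S = 57/5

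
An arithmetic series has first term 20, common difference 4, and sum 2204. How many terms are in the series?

Using S = n/2 × [2a + (n-1)d]
2204 = n/2 × [2(20) + (n-1)(4)]
2204 = n/2 × [40 + 4n - 4]
4408 = n × [36 + 4n]
4n² + (36)n - 4408 = 0
Discriminant: Δ = (36)² - 4(4)(-4408) = 1296 + 70528 = 71824
√Δ = 268
n = [-(36) + √Δ] / (2·4) = (-36 + 268) / 8 = 232 / 8 = 29
(The negative root is discarded since n must be a positive integer.)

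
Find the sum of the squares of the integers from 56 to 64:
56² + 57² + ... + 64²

Use ∑_{k=1}^{n} k² = n(n+1)(2n+1)/6, then subtract the first 55 terms.
∑_{k=1}^{64} k² = 64×65×129/6 = 89440
∑_{k=1}^{55} k² = 55×56×111/6 = 56980
∑_{k=56}^{64} k² = 89440 - 56980 = 32460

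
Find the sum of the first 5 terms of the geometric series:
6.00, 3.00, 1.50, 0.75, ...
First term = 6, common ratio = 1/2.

Sₙ = a(1 - rⁿ) / (1 - r)
S_5 = 6(1 - (1/2)^5) / (1 - (1/2))
S_5 = 6(1 - (1/32)) / (1/2)
S_5 = 93/8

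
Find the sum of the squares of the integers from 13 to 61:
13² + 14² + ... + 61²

Use ∑_{k=1}^{n} k² = n(n+1)(2n+1)/6, then subtract the first 12 terms.
∑_{k=1}^{61} k² = 61×62×123/6 = 77531
∑_{k=1}^{12} k² = 12×13×25/6 = 650
∑_{k=13}^{61} k² = 77531 - 650 = 76881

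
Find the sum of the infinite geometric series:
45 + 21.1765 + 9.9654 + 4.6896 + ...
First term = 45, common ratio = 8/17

For |r| < 1, S = a / (1 - r)
S = 45 / (1 - (8/17))
S = 45 / (9/17)
S = 85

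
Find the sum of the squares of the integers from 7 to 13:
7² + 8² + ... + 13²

Use ∑_{k=1}^{n} k² = n(n+1)(2n+1)/6, then subtract the first 6 terms.
∑_{k=1}^{13} k² = 13×14×27/6 = 819
∑_{k=1}^{6} k² = 6×7×13/6 = 91
∑_{k=7}^{13} k² = 819 - 91 = 728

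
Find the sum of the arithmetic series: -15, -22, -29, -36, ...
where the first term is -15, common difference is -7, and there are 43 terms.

Sₙ = n/2 × (first + last)
Last term = a + (n-1)d = -15 + (43-1)×(-7) = -309
S_43 = 43/2 × (-15 + (-309))
S_43 = 43/2 × (-324) = -6966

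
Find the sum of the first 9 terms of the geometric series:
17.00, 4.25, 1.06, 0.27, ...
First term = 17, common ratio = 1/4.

Sₙ = a(1 - rⁿ) / (1 - r)
S_9 = 17(1 - (1/4)^9) / (1 - (1/4))
S_9 = 17(1 - (1/262144)) / (3/4)
S_9 = 1485477/65536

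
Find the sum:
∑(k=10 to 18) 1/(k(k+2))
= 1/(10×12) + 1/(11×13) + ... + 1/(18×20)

Partial fractions: 1/(k(k+2)) = (1/2)[1/k - 1/(k+2)]
Telescoping leaves the first two and last two terms:
= (1/2)[1/10 + 1/11 - 1/19 - 1/20]
= 369/8360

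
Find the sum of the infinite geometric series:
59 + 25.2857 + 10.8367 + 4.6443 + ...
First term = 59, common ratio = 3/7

For |r| < 1, S = a / (1 - r)
S = 59 / (1 - (3/7))
S = 59 / (4/7)
S = 413/4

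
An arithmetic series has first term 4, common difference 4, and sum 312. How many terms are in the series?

Using S = n/2 × [2a + (n-1)d]
312 = n/2 × [2(4) + (n-1)(4)]
312 = n/2 × [8 + 4n - 4]
624 = n × [4 + 4n]
4n² + (4)n - 624 = 0
Discriminant: Δ = (4)² - 4(4)(-624) = 16 + 9984 = 10000
√Δ = 100
n = [-(4) + √Δ] / (2·4) = (-4 + 100) / 8 = 96 / 8 = 12
(The negative root is discarded since n must be a positive integer.)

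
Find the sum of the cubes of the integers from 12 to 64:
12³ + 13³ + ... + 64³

Use ∑_{k=1}^{n} k³ = [n(n+1)/2]², then subtract the first 11 terms.
∑_{k=1}^{64} k³ = [64×65/2]² = 2080² = 4326400
∑_{k=1}^{11} k³ = [11×12/2]² = 66² = 4356
∑_{k=12}^{64} k³ = 4326400 - 4356 = 4322044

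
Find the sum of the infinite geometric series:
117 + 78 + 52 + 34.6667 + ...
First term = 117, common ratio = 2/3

For |r| < 1, S = a / (1 - r)
S = 117 / (1 - (2/3))
S = 117 / (1/3)
S = 351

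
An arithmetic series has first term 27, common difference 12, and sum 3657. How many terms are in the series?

Using S = n/2 × [2a + (n-1)d]
3657 = n/2 × [2(27) + (n-1)(12)]
3657 = n/2 × [54 + 12n - 12]
7314 = n × [42 + 12n]
12n² + (42)n - 7314 = 0
Discriminant: Δ = (42)² - 4(12)(-7314) = 1764 + 351072 = 352836
√Δ = 594
n = [-(42) + √Δ] / (2·12) = (-42 + 594) / 24 = 552 / 24 = 23
(The negative root is discarded since n must be a positive integer.)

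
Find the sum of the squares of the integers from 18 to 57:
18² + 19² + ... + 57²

Use ∑_{k=1}^{n} k² = n(n+1)(2n+1)/6, then subtract the first 17 terms.
∑_{k=1}^{57} k² = 57×58×115/6 = 63365
∑_{k=1}^{17} k² = 17×18×35/6 = 1785
∑_{k=18}^{57} k² = 63365 - 1785 = 61580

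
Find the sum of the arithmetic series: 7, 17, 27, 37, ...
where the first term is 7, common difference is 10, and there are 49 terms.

Sₙ = n/2 × (first + last)
Last term = a + (n-1)d = 7 + (49-1)×10 = 487
S_49 = 49/2 × (7 + 487)
S_49 = 49/2 × 494 = 12103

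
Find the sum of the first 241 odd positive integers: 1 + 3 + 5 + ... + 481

Sum of first n odd numbers = n²
= 241²
= 58081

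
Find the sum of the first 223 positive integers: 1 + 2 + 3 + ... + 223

Formula: ∑k = n(n+1)/2
= 223×224/2
= 49952/2
= 24976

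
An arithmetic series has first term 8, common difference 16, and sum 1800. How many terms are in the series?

Using S = n/2 × [2a + (n-1)d]
1800 = n/2 × [2(8) + (n-1)(16)]
1800 = n/2 × [16 + 16n - 16]
3600 = n × [0 + 16n]
16n² + (0)n - 3600 = 0
Discriminant: Δ = (0)² - 4(16)(-3600) = 0 + 230400 = 230400
√Δ = 480
n = [-(0) + √Δ] / (2·16) = (0 + 480) / 32 = 480 / 32 = 15
(The negative root is discarded since n must be a positive integer.)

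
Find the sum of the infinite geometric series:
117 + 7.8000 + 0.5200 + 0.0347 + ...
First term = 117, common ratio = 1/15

For |r| < 1, S = a / (1 - r)
S = 117 / (1 - (1/15))
S = 117 / (14/15)
S = 1755/14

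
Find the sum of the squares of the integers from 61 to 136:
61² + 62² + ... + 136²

Use ∑_{k=1}^{n} k² = n(n+1)(2n+1)/6, then subtract the first 60 terms.
∑_{k=1}^{136} k² = 136×137×273/6 = 847756
∑_{k=1}^{60} k² = 60×61×121/6 = 73810
∑_{k=61}^{136} k² = 847756 - 73810 = 773946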